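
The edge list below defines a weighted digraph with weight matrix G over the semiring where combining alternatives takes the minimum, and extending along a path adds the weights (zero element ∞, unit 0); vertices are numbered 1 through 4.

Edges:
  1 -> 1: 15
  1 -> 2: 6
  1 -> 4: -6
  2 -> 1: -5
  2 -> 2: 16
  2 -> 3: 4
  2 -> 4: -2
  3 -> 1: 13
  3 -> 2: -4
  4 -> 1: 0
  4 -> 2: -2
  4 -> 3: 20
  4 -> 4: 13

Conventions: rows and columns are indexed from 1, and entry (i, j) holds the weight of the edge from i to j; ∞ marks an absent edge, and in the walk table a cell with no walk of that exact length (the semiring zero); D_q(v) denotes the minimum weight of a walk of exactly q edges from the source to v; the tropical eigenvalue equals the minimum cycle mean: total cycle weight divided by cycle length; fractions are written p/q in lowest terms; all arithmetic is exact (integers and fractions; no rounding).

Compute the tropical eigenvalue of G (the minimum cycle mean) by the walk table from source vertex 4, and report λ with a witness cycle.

q=0: [∞, ∞, ∞, 0]
q=1: [0, -2, 20, 13]
q=2: [-7, 6, 2, -6]
q=3: [-6, -8, 10, -13]
q=4: [-13, -15, -4, -12]
Optimal cycle mean attained by: cycle 1->4->2->1, total (-6) + (-2) + (-5), length 3.
Answer: λ = -13/3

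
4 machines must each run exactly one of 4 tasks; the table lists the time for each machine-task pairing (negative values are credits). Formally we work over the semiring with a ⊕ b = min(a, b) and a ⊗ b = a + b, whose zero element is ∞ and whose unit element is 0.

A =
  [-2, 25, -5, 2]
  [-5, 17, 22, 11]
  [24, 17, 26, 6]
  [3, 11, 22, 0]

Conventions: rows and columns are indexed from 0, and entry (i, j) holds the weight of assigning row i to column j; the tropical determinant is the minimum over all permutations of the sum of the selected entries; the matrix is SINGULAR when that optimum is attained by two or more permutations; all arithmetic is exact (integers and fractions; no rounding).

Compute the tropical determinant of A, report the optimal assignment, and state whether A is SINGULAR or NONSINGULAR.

σ = (0, 1, 2, 3): (-2) + 17 + 26 + 0 = 41
σ = (0, 1, 3, 2): (-2) + 17 + 6 + 22 = 43
σ = (0, 2, 1, 3): (-2) + 22 + 17 + 0 = 37
σ = (0, 2, 3, 1): (-2) + 22 + 6 + 11 = 37
σ = (0, 3, 1, 2): (-2) + 11 + 17 + 22 = 48
σ = (0, 3, 2, 1): (-2) + 11 + 26 + 11 = 46
σ = (1, 0, 2, 3): 25 + (-5) + 26 + 0 = 46
σ = (1, 0, 3, 2): 25 + (-5) + 6 + 22 = 48
σ = (1, 2, 0, 3): 25 + 22 + 24 + 0 = 71
σ = (1, 2, 3, 0): 25 + 22 + 6 + 3 = 56
σ = (1, 3, 0, 2): 25 + 11 + 24 + 22 = 82
σ = (1, 3, 2, 0): 25 + 11 + 26 + 3 = 65
σ = (2, 0, 1, 3): (-5) + (-5) + 17 + 0 = 7
σ = (2, 0, 3, 1): (-5) + (-5) + 6 + 11 = 7
σ = (2, 1, 0, 3): (-5) + 17 + 24 + 0 = 36
σ = (2, 1, 3, 0): (-5) + 17 + 6 + 3 = 21
σ = (2, 3, 0, 1): (-5) + 11 + 24 + 11 = 41
σ = (2, 3, 1, 0): (-5) + 11 + 17 + 3 = 26
σ = (3, 0, 1, 2): 2 + (-5) + 17 + 22 = 36
σ = (3, 0, 2, 1): 2 + (-5) + 26 + 11 = 34
σ = (3, 1, 0, 2): 2 + 17 + 24 + 22 = 65
σ = (3, 1, 2, 0): 2 + 17 + 26 + 3 = 48
σ = (3, 2, 0, 1): 2 + 22 + 24 + 11 = 59
σ = (3, 2, 1, 0): 2 + 22 + 17 + 3 = 44
Optimal value attained by: σ = (2, 0, 1, 3).
Answer: det⊕(A) = 7; verdict: SINGULAR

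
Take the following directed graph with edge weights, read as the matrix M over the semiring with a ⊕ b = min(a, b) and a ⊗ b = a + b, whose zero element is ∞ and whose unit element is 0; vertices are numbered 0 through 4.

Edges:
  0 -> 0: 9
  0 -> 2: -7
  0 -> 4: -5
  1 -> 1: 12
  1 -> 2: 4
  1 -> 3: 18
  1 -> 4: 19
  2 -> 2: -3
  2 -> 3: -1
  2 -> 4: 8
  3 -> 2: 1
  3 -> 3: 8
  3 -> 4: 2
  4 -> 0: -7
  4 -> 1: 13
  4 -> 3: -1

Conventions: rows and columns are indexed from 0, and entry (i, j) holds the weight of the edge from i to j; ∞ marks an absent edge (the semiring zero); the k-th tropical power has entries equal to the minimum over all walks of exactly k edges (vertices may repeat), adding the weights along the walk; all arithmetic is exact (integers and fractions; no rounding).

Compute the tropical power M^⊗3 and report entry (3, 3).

M^⊗2:
  [-12, 8, -10, -8, 1]
  [12, 24, 1, 3, 12]
  [1, 21, -6, -4, 1]
  [-5, 15, -2, 0, 9]
  [2, 25, -14, 7, -12]
M^⊗3:
  [-6, 14, -19, -11, -17]
  [5, 25, -2, 0, 5]
  [-6, 14, -9, -7, -4]
  [2, 22, -12, -3, -10]
  [-19, 1, -17, -15, -6]
Key observation: the optimum is the walk 3->2->2->3, with weight 1 + (-3) + (-1) = -3.
Optimal value attained by: walk 3->2->2->3.
Answer: (M^⊗3)[3][3] = -3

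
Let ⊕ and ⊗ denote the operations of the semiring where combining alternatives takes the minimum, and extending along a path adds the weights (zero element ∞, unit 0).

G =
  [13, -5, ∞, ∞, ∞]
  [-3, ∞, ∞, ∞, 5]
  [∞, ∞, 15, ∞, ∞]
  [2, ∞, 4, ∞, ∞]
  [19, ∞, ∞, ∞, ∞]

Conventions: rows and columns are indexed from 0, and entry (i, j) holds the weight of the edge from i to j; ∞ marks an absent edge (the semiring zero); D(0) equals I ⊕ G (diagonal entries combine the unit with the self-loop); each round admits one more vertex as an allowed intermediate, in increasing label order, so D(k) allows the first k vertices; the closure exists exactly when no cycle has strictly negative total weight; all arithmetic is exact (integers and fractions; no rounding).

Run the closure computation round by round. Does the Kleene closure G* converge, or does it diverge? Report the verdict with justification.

D(0):
  [0, -5, ∞, ∞, ∞]
  [-3, 0, ∞, ∞, 5]
  [∞, ∞, 0, ∞, ∞]
  [2, ∞, 4, 0, ∞]
  [19, ∞, ∞, ∞, 0]
Detection: at round 1, diagonal entry (1, 1) turns strictly negative.
Key observation: the cycle 1->0->1 has total weight (-3) + (-5), which is strictly negative.
Answer: DIVERGES — negative cycle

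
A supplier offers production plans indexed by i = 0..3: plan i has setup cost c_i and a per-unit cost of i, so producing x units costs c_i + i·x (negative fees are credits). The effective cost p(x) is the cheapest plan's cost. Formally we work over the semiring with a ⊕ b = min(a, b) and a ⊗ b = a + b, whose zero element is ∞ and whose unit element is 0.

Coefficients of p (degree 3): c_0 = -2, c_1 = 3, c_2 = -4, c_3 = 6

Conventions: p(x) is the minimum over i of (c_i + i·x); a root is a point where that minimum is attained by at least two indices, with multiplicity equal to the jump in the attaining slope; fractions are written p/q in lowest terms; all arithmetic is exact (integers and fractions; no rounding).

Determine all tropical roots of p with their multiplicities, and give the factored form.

hull edge (i=0, c=-2) to (i=2, c=-4): slope -1, span 2
hull edge (i=2, c=-4) to (i=3, c=6): slope 10, span 1
Factored form: p(x) = 6 ⊗ (x ⊕ (-10)) ⊗ (x ⊕ 1) ⊗ (x ⊕ 1)
Answer: roots = -10 (mult 1), 1 (mult 2)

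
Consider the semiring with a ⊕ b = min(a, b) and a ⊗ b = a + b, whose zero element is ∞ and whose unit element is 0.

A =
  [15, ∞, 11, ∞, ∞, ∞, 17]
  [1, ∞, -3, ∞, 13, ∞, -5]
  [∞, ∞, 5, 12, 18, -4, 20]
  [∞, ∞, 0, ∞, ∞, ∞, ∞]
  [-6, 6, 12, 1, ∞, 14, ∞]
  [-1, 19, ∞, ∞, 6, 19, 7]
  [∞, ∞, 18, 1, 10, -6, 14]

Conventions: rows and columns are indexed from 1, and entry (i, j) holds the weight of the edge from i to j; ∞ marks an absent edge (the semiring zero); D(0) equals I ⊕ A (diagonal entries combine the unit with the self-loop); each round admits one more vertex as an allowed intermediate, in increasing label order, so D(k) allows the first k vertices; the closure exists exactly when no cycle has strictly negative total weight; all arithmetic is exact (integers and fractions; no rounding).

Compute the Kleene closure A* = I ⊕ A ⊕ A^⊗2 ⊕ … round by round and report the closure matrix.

D(0):
  [0, ∞, 11, ∞, ∞, ∞, 17]
  [1, 0, -3, ∞, 13, ∞, -5]
  [∞, ∞, 0, 12, 18, -4, 20]
  [∞, ∞, 0, 0, ∞, ∞, ∞]
  [-6, 6, 12, 1, 0, 14, ∞]
  [-1, 19, ∞, ∞, 6, 0, 7]
  [∞, ∞, 18, 1, 10, -6, 0]
D(1):
  [0, ∞, 11, ∞, ∞, ∞, 17]
  [1, 0, -3, ∞, 13, ∞, -5]
  [∞, ∞, 0, 12, 18, -4, 20]
  [∞, ∞, 0, 0, ∞, ∞, ∞]
  [-6, 6, 5, 1, 0, 14, 11]
  [-1, 19, 10, ∞, 6, 0, 7]
  [∞, ∞, 18, 1, 10, -6, 0]
D(2):
  [0, ∞, 11, ∞, ∞, ∞, 17]
  [1, 0, -3, ∞, 13, ∞, -5]
  [∞, ∞, 0, 12, 18, -4, 20]
  [∞, ∞, 0, 0, ∞, ∞, ∞]
  [-6, 6, 3, 1, 0, 14, 1]
  [-1, 19, 10, ∞, 6, 0, 7]
  [∞, ∞, 18, 1, 10, -6, 0]
D(3):
  [0, ∞, 11, 23, 29, 7, 17]
  [1, 0, -3, 9, 13, -7, -5]
  [∞, ∞, 0, 12, 18, -4, 20]
  [∞, ∞, 0, 0, 18, -4, 20]
  [-6, 6, 3, 1, 0, -1, 1]
  [-1, 19, 10, 22, 6, 0, 7]
  [∞, ∞, 18, 1, 10, -6, 0]
D(4):
  [0, ∞, 11, 23, 29, 7, 17]
  [1, 0, -3, 9, 13, -7, -5]
  [∞, ∞, 0, 12, 18, -4, 20]
  [∞, ∞, 0, 0, 18, -4, 20]
  [-6, 6, 1, 1, 0, -3, 1]
  [-1, 19, 10, 22, 6, 0, 7]
  [∞, ∞, 1, 1, 10, -6, 0]
D(5):
  [0, 35, 11, 23, 29, 7, 17]
  [1, 0, -3, 9, 13, -7, -5]
  [12, 24, 0, 12, 18, -4, 19]
  [12, 24, 0, 0, 18, -4, 19]
  [-6, 6, 1, 1, 0, -3, 1]
  [-1, 12, 7, 7, 6, 0, 7]
  [4, 16, 1, 1, 10, -6, 0]
D(6):
  [0, 19, 11, 14, 13, 7, 14]
  [-8, 0, -3, 0, -1, -7, -5]
  [-5, 8, 0, 3, 2, -4, 3]
  [-5, 8, 0, 0, 2, -4, 3]
  [-6, 6, 1, 1, 0, -3, 1]
  [-1, 12, 7, 7, 6, 0, 7]
  [-7, 6, 1, 1, 0, -6, 0]
D(7):
  [0, 19, 11, 14, 13, 7, 14]
  [-12, 0, -4, -4, -5, -11, -5]
  [-5, 8, 0, 3, 2, -4, 3]
  [-5, 8, 0, 0, 2, -4, 3]
  [-6, 6, 1, 1, 0, -5, 1]
  [-1, 12, 7, 7, 6, 0, 7]
  [-7, 6, 1, 1, 0, -6, 0]
Answer: A* = [[0, 19, 11, 14, 13, 7, 14], [-12, 0, -4, -4, -5, -11, -5], [-5, 8, 0, 3, 2, -4, 3], [-5, 8, 0, 0, 2, -4, 3], [-6, 6, 1, 1, 0, -5, 1], [-1, 12, 7, 7, 6, 0, 7], [-7, 6, 1, 1, 0, -6, 0]]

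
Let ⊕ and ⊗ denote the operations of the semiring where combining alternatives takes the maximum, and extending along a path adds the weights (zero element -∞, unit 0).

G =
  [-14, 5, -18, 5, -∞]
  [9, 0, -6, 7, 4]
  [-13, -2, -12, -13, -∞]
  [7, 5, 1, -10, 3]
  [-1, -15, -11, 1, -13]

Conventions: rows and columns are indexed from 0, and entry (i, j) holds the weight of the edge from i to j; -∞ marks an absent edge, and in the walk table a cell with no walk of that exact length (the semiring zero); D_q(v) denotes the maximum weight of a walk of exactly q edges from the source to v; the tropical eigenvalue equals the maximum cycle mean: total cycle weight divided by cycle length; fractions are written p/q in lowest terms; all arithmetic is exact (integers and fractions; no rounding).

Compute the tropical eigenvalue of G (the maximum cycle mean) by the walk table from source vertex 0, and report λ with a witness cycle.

q=0: [0, -∞, -∞, -∞, -∞]
q=1: [-14, 5, -18, 5, -∞]
q=2: [14, 10, 6, 12, 9]
q=3: [19, 19, 13, 19, 15]
q=4: [28, 24, 20, 26, 23]
q=5: [33, 33, 27, 33, 29]
Optimal cycle mean attained by: cycle 0->1->0, total 5 + 9, length 2.
Answer: λ = 7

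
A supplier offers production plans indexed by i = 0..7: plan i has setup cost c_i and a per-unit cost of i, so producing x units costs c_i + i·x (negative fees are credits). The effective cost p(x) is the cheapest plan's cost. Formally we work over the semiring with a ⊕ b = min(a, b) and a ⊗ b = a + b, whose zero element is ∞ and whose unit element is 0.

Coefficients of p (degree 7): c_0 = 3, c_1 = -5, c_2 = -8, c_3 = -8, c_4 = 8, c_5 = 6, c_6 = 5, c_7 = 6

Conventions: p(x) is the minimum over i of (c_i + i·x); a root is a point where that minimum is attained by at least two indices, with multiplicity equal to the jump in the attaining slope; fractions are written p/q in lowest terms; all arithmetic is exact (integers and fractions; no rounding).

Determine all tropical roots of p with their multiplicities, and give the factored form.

hull edge (i=0, c=3) to (i=1, c=-5): slope -8, span 1
hull edge (i=1, c=-5) to (i=2, c=-8): slope -3, span 1
hull edge (i=2, c=-8) to (i=3, c=-8): slope 0, span 1
hull edge (i=3, c=-8) to (i=7, c=6): slope 7/2, span 4
Factored form: p(x) = 6 ⊗ (x ⊕ (-7/2)) ⊗ (x ⊕ (-7/2)) ⊗ (x ⊕ (-7/2)) ⊗ (x ⊕ (-7/2)) ⊗ (x ⊕ 0) ⊗ (x ⊕ 3) ⊗ (x ⊕ 8)
Answer: roots = -7/2 (mult 4), 0 (mult 1), 3 (mult 1), 8 (mult 1)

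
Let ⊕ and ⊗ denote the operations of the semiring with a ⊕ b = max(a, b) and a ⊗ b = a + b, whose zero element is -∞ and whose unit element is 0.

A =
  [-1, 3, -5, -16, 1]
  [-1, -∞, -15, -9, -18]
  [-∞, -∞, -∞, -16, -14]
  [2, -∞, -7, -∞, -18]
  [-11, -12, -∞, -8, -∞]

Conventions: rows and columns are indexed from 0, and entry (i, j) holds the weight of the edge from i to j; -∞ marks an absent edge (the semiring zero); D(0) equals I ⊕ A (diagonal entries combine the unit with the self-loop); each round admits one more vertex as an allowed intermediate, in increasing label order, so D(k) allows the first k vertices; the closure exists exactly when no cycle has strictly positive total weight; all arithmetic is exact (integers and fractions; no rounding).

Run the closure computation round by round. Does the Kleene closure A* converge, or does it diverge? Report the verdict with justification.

D(0):
  [0, 3, -5, -16, 1]
  [-1, 0, -15, -9, -18]
  [-∞, -∞, 0, -16, -14]
  [2, -∞, -7, 0, -18]
  [-11, -12, -∞, -8, 0]
Detection: at round 1, diagonal entry (1, 1) turns strictly positive.
Key observation: the cycle 1->0->1 has total weight (-1) + 3, which is strictly positive.
Answer: DIVERGES — positive cycle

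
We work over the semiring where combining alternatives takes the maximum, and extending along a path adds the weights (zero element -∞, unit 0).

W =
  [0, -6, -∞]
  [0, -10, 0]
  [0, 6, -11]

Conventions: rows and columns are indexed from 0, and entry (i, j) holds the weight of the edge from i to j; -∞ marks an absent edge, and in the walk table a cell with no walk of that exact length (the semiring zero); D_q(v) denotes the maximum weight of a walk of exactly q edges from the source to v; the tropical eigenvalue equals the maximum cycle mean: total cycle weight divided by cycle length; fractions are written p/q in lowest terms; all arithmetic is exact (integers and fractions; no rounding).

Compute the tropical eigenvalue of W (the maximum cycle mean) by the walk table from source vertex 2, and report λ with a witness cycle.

q=0: [-∞, -∞, 0]
q=1: [0, 6, -11]
q=2: [6, -4, 6]
q=3: [6, 12, -4]
Optimal cycle mean attained by: cycle 1->2->1, total 0 + 6, length 2.
Answer: λ = 3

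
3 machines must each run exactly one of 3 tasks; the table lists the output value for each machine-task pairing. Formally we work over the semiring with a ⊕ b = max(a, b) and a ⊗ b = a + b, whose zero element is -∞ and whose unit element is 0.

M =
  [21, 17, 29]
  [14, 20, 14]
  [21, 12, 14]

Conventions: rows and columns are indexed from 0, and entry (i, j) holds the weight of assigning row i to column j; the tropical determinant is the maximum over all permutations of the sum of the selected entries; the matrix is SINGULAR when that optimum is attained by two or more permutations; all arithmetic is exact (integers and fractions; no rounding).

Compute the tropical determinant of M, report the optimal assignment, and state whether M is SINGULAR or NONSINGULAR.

σ = (0, 1, 2): 21 + 20 + 14 = 55
σ = (0, 2, 1): 21 + 14 + 12 = 47
σ = (1, 0, 2): 17 + 14 + 14 = 45
σ = (1, 2, 0): 17 + 14 + 21 = 52
σ = (2, 0, 1): 29 + 14 + 12 = 55
σ = (2, 1, 0): 29 + 20 + 21 = 70
Optimal value attained by: σ = (2, 1, 0).
Answer: det⊕(M) = 70; verdict: NONSINGULAR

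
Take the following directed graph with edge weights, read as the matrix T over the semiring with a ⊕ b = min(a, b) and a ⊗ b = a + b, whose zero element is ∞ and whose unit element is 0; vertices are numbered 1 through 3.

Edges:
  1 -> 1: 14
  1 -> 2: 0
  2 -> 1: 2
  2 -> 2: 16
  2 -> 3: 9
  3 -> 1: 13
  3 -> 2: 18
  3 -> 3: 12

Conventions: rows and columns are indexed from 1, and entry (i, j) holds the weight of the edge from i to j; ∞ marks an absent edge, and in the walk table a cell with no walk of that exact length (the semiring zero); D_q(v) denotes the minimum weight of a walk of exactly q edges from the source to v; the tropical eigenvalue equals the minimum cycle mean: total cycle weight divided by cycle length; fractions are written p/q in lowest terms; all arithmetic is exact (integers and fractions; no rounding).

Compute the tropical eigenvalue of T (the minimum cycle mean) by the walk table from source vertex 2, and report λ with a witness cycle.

q=0: [∞, 0, ∞]
q=1: [2, 16, 9]
q=2: [16, 2, 21]
q=3: [4, 16, 11]
Optimal cycle mean attained by: cycle 1->2->1, total 0 + 2, length 2.
Answer: λ = 1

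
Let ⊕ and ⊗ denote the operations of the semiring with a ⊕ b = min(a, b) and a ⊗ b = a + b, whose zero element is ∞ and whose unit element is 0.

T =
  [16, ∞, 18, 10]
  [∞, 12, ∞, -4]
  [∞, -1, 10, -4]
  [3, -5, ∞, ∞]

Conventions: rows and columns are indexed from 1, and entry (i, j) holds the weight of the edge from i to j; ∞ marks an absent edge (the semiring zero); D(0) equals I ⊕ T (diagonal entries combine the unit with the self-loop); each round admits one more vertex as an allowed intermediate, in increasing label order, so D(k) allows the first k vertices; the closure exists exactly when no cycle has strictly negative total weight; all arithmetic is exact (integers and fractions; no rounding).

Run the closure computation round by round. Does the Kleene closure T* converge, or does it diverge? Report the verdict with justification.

D(0):
  [0, ∞, 18, 10]
  [∞, 0, ∞, -4]
  [∞, -1, 0, -4]
  [3, -5, ∞, 0]
D(1):
  [0, ∞, 18, 10]
  [∞, 0, ∞, -4]
  [∞, -1, 0, -4]
  [3, -5, 21, 0]
Detection: at round 2, diagonal entry (4, 4) turns strictly negative.
Key observation: the cycle 4->2->4 has total weight (-5) + (-4), which is strictly negative.
Answer: DIVERGES — negative cycle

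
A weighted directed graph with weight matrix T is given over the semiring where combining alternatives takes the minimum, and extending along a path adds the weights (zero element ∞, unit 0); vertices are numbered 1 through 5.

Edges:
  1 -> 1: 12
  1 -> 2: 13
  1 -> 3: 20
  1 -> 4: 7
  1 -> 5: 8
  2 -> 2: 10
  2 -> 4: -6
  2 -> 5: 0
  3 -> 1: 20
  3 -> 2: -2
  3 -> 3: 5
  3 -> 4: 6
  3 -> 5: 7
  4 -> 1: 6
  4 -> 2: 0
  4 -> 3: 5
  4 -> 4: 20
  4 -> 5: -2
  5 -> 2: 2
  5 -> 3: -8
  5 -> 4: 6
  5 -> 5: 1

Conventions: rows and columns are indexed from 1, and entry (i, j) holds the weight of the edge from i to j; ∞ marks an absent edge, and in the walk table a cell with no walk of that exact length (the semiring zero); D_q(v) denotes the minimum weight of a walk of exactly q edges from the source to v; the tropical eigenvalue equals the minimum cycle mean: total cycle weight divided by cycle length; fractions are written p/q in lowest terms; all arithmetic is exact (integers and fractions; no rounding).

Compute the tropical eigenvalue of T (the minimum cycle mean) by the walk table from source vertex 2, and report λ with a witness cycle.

q=0: [∞, 0, ∞, ∞, ∞]
q=1: [∞, 10, ∞, -6, 0]
q=2: [0, -6, -8, 4, -8]
q=3: [10, -10, -16, -12, -7]
q=4: [-6, -18, -15, -16, -14]
q=5: [-10, -17, -22, -24, -18]
Optimal cycle mean attained by: cycle 2->4->5->3->2, total (-6) + (-2) + (-8) + (-2), length 4.
Answer: λ = -9/2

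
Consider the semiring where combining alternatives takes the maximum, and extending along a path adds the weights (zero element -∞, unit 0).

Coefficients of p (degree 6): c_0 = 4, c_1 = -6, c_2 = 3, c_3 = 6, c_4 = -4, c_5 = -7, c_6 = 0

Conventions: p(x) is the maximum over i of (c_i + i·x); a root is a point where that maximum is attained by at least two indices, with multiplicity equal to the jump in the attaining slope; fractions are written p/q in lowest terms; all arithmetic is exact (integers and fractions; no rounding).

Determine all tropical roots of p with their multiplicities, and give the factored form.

hull edge (i=0, c=4) to (i=3, c=6): slope 2/3, span 3
hull edge (i=3, c=6) to (i=6, c=0): slope -2, span 3
Factored form: p(x) = 0 ⊗ (x ⊕ (-2/3)) ⊗ (x ⊕ (-2/3)) ⊗ (x ⊕ (-2/3)) ⊗ (x ⊕ 2) ⊗ (x ⊕ 2) ⊗ (x ⊕ 2)
Answer: roots = -2/3 (mult 3), 2 (mult 3)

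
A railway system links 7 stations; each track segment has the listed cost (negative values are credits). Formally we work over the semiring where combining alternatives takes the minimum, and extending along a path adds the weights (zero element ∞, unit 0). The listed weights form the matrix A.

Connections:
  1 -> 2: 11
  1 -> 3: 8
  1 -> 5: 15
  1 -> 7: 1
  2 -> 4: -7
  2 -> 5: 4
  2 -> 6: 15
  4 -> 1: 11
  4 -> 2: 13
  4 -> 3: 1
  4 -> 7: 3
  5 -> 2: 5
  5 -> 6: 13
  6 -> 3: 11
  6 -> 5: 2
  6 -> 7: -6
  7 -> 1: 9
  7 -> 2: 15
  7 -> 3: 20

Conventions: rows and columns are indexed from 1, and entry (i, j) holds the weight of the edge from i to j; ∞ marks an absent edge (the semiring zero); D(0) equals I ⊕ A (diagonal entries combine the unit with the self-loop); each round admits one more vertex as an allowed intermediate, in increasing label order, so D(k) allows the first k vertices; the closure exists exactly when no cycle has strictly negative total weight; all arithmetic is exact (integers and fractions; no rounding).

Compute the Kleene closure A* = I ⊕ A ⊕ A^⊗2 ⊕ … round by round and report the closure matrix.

D(0):
  [0, 11, 8, ∞, 15, ∞, 1]
  [∞, 0, ∞, -7, 4, 15, ∞]
  [∞, ∞, 0, ∞, ∞, ∞, ∞]
  [11, 13, 1, 0, ∞, ∞, 3]
  [∞, 5, ∞, ∞, 0, 13, ∞]
  [∞, ∞, 11, ∞, 2, 0, -6]
  [9, 15, 20, ∞, ∞, ∞, 0]
D(1):
  [0, 11, 8, ∞, 15, ∞, 1]
  [∞, 0, ∞, -7, 4, 15, ∞]
  [∞, ∞, 0, ∞, ∞, ∞, ∞]
  [11, 13, 1, 0, 26, ∞, 3]
  [∞, 5, ∞, ∞, 0, 13, ∞]
  [∞, ∞, 11, ∞, 2, 0, -6]
  [9, 15, 17, ∞, 24, ∞, 0]
D(2):
  [0, 11, 8, 4, 15, 26, 1]
  [∞, 0, ∞, -7, 4, 15, ∞]
  [∞, ∞, 0, ∞, ∞, ∞, ∞]
  [11, 13, 1, 0, 17, 28, 3]
  [∞, 5, ∞, -2, 0, 13, ∞]
  [∞, ∞, 11, ∞, 2, 0, -6]
  [9, 15, 17, 8, 19, 30, 0]
D(3):
  [0, 11, 8, 4, 15, 26, 1]
  [∞, 0, ∞, -7, 4, 15, ∞]
  [∞, ∞, 0, ∞, ∞, ∞, ∞]
  [11, 13, 1, 0, 17, 28, 3]
  [∞, 5, ∞, -2, 0, 13, ∞]
  [∞, ∞, 11, ∞, 2, 0, -6]
  [9, 15, 17, 8, 19, 30, 0]
D(4):
  [0, 11, 5, 4, 15, 26, 1]
  [4, 0, -6, -7, 4, 15, -4]
  [∞, ∞, 0, ∞, ∞, ∞, ∞]
  [11, 13, 1, 0, 17, 28, 3]
  [9, 5, -1, -2, 0, 13, 1]
  [∞, ∞, 11, ∞, 2, 0, -6]
  [9, 15, 9, 8, 19, 30, 0]
D(5):
  [0, 11, 5, 4, 15, 26, 1]
  [4, 0, -6, -7, 4, 15, -4]
  [∞, ∞, 0, ∞, ∞, ∞, ∞]
  [11, 13, 1, 0, 17, 28, 3]
  [9, 5, -1, -2, 0, 13, 1]
  [11, 7, 1, 0, 2, 0, -6]
  [9, 15, 9, 8, 19, 30, 0]
D(6):
  [0, 11, 5, 4, 15, 26, 1]
  [4, 0, -6, -7, 4, 15, -4]
  [∞, ∞, 0, ∞, ∞, ∞, ∞]
  [11, 13, 1, 0, 17, 28, 3]
  [9, 5, -1, -2, 0, 13, 1]
  [11, 7, 1, 0, 2, 0, -6]
  [9, 15, 9, 8, 19, 30, 0]
D(7):
  [0, 11, 5, 4, 15, 26, 1]
  [4, 0, -6, -7, 4, 15, -4]
  [∞, ∞, 0, ∞, ∞, ∞, ∞]
  [11, 13, 1, 0, 17, 28, 3]
  [9, 5, -1, -2, 0, 13, 1]
  [3, 7, 1, 0, 2, 0, -6]
  [9, 15, 9, 8, 19, 30, 0]
Answer: A* = [[0, 11, 5, 4, 15, 26, 1], [4, 0, -6, -7, 4, 15, -4], [∞, ∞, 0, ∞, ∞, ∞, ∞], [11, 13, 1, 0, 17, 28, 3], [9, 5, -1, -2, 0, 13, 1], [3, 7, 1, 0, 2, 0, -6], [9, 15, 9, 8, 19, 30, 0]]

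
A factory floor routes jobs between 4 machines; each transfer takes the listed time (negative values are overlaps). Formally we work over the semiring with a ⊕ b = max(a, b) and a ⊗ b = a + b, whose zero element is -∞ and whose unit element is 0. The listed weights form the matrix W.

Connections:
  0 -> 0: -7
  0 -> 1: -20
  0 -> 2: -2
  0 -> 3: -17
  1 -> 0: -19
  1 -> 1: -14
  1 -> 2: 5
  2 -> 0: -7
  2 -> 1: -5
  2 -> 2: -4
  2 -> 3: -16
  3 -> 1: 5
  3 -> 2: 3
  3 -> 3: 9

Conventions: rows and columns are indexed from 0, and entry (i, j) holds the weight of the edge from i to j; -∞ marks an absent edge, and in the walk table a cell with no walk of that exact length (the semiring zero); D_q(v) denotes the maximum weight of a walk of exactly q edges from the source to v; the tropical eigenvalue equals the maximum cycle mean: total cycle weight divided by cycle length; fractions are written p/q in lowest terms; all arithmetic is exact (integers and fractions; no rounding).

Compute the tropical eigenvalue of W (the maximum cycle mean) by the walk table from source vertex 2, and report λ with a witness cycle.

q=0: [-∞, -∞, 0, -∞]
q=1: [-7, -5, -4, -16]
q=2: [-11, -9, 0, -7]
q=3: [-7, -2, -4, 2]
q=4: [-11, 7, 5, 11]
Optimal cycle mean attained by: cycle 3->3, total 9, length 1.
Answer: λ = 9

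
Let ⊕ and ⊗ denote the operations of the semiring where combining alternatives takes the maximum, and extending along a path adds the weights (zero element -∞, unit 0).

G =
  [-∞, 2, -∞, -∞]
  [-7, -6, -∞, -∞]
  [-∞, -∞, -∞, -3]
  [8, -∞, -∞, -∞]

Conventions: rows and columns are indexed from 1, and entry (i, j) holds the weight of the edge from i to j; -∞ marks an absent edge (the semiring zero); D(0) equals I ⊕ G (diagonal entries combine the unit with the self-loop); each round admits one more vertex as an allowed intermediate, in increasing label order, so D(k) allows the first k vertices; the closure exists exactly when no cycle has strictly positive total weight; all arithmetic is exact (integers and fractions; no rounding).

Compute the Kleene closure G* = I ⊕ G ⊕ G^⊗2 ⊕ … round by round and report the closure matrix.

D(0):
  [0, 2, -∞, -∞]
  [-7, 0, -∞, -∞]
  [-∞, -∞, 0, -3]
  [8, -∞, -∞, 0]
D(1):
  [0, 2, -∞, -∞]
  [-7, 0, -∞, -∞]
  [-∞, -∞, 0, -3]
  [8, 10, -∞, 0]
D(2):
  [0, 2, -∞, -∞]
  [-7, 0, -∞, -∞]
  [-∞, -∞, 0, -3]
  [8, 10, -∞, 0]
D(3):
  [0, 2, -∞, -∞]
  [-7, 0, -∞, -∞]
  [-∞, -∞, 0, -3]
  [8, 10, -∞, 0]
D(4):
  [0, 2, -∞, -∞]
  [-7, 0, -∞, -∞]
  [5, 7, 0, -3]
  [8, 10, -∞, 0]
Answer: G* = [[0, 2, -∞, -∞], [-7, 0, -∞, -∞], [5, 7, 0, -3], [8, 10, -∞, 0]]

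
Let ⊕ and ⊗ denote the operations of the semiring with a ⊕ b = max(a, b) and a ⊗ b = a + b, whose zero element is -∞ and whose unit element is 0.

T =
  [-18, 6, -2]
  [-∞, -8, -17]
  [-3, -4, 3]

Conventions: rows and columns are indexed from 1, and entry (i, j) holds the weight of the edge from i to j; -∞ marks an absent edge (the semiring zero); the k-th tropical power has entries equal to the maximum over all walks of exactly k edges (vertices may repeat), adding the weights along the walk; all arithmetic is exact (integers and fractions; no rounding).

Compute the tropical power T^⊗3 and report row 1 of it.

T^⊗2:
  [-5, -2, 1]
  [-20, -16, -14]
  [0, 3, 6]
T^⊗3:
  [-2, 1, 4]
  [-17, -14, -11]
  [3, 6, 9]
Answer: row 1 of T^⊗3 = [-2, 1, 4]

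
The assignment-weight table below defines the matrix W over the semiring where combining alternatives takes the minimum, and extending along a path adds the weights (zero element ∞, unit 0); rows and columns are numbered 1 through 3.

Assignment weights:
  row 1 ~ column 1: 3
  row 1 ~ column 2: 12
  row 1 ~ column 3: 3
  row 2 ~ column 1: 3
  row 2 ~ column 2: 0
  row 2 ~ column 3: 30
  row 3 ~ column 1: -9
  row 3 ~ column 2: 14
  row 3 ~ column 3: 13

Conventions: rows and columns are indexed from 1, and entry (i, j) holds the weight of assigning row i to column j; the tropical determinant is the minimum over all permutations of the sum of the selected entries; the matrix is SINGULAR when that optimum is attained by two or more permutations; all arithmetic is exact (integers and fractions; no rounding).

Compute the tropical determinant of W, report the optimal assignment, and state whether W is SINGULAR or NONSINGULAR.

σ = (1, 2, 3): 3 + 0 + 13 = 16
σ = (1, 3, 2): 3 + 30 + 14 = 47
σ = (2, 1, 3): 12 + 3 + 13 = 28
σ = (2, 3, 1): 12 + 30 + (-9) = 33
σ = (3, 1, 2): 3 + 3 + 14 = 20
σ = (3, 2, 1): 3 + 0 + (-9) = -6
Optimal value attained by: σ = (3, 2, 1).
Answer: det⊕(W) = -6; verdict: NONSINGULAR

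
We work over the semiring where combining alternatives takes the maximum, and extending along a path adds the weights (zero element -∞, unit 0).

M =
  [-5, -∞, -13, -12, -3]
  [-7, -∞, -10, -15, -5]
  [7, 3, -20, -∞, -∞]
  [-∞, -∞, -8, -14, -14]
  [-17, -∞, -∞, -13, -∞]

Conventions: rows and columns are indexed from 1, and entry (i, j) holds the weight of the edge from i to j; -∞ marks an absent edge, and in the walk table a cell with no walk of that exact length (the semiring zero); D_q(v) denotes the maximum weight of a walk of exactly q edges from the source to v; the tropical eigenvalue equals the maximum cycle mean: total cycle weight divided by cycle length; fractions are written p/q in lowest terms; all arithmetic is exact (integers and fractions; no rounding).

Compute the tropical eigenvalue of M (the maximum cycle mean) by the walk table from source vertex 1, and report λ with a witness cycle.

q=0: [0, -∞, -∞, -∞, -∞]
q=1: [-5, -∞, -13, -12, -3]
q=2: [-6, -10, -18, -16, -8]
q=3: [-11, -15, -19, -18, -9]
q=4: [-12, -16, -24, -22, -14]
q=5: [-17, -21, -25, -24, -15]
Optimal cycle mean attained by: cycle 1->3->1, total (-13) + 7, length 2.
Answer: λ = -3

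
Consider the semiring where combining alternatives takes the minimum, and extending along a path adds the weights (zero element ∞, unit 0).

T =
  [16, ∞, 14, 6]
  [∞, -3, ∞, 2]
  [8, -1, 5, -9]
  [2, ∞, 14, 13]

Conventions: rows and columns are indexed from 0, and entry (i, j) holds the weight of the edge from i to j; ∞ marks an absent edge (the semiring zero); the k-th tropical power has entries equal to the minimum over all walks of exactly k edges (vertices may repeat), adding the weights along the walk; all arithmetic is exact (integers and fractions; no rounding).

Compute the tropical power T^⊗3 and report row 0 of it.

T^⊗2:
  [8, 13, 19, 5]
  [4, -6, 16, -1]
  [-7, -4, 5, -4]
  [15, 13, 16, 5]
T^⊗3:
  [7, 10, 19, 10]
  [1, -9, 13, -4]
  [-2, -7, 7, -4]
  [7, 10, 19, 7]
Answer: row 0 of T^⊗3 = [7, 10, 19, 10]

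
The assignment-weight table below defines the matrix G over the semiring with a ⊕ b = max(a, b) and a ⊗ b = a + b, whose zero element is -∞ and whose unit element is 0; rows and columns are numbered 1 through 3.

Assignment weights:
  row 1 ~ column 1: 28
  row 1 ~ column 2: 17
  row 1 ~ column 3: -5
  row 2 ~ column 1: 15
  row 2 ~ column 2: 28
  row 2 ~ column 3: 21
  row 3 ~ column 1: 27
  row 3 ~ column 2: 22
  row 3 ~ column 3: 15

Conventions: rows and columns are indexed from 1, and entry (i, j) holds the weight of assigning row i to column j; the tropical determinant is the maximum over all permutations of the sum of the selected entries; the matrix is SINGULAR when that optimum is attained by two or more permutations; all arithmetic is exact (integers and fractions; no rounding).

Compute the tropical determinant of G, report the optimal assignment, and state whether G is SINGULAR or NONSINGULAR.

σ = (1, 2, 3): 28 + 28 + 15 = 71
σ = (1, 3, 2): 28 + 21 + 22 = 71
σ = (2, 1, 3): 17 + 15 + 15 = 47
σ = (2, 3, 1): 17 + 21 + 27 = 65
σ = (3, 1, 2): (-5) + 15 + 22 = 32
σ = (3, 2, 1): (-5) + 28 + 27 = 50
Optimal value attained by: σ = (1, 2, 3).
Answer: det⊕(G) = 71; verdict: SINGULAR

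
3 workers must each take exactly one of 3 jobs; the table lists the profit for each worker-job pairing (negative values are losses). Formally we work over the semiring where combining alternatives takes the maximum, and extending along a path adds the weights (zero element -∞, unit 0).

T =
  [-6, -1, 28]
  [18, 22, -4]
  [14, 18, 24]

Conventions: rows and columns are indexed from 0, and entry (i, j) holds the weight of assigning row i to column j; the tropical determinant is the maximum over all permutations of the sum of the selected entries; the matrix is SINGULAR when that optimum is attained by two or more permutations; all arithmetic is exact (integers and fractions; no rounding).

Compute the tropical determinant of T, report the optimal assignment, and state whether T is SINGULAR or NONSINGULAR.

σ = (0, 1, 2): (-6) + 22 + 24 = 40
σ = (0, 2, 1): (-6) + (-4) + 18 = 8
σ = (1, 0, 2): (-1) + 18 + 24 = 41
σ = (1, 2, 0): (-1) + (-4) + 14 = 9
σ = (2, 0, 1): 28 + 18 + 18 = 64
σ = (2, 1, 0): 28 + 22 + 14 = 64
Optimal value attained by: σ = (2, 0, 1).
Answer: det⊕(T) = 64; verdict: SINGULAR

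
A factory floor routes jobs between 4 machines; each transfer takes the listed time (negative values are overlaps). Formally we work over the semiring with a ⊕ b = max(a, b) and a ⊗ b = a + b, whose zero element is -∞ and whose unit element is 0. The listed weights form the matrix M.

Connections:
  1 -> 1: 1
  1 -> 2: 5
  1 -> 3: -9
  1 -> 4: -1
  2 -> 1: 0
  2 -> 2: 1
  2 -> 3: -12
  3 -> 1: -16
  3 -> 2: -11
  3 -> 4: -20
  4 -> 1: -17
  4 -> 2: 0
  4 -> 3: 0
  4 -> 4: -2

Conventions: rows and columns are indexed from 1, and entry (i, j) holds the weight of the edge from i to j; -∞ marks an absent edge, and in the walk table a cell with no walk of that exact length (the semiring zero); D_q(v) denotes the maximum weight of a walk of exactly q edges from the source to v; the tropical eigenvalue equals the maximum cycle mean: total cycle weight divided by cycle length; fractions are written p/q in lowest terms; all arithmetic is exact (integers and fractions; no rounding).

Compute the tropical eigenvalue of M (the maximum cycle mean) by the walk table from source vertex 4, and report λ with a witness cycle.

q=0: [-∞, -∞, -∞, 0]
q=1: [-17, 0, 0, -2]
q=2: [0, 1, -2, -4]
q=3: [1, 5, -4, -1]
q=4: [5, 6, -1, 0]
Optimal cycle mean attained by: cycle 1->2->1, total 5 + 0, length 2.
Answer: λ = 5/2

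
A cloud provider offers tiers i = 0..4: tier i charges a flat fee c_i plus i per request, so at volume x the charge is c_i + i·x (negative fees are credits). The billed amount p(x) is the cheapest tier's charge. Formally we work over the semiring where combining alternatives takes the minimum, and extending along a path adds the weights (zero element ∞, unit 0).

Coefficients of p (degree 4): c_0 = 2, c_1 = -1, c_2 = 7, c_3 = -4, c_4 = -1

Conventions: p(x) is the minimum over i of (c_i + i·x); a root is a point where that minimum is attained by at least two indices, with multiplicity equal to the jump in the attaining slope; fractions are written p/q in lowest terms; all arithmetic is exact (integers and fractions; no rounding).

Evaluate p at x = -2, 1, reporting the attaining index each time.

p(-2) = min(2+0·(-2)=2, -1+1·(-2)=-3, 7+2·(-2)=3, -4+3·(-2)=-10, -1+4·(-2)=-9) = -10 (attained by i=3)
p(1) = min(2+0·1=2, -1+1·1=0, 7+2·1=9, -4+3·1=-1, -1+4·1=3) = -1 (attained by i=3)
Answer: p(-2) = -10; p(1) = -1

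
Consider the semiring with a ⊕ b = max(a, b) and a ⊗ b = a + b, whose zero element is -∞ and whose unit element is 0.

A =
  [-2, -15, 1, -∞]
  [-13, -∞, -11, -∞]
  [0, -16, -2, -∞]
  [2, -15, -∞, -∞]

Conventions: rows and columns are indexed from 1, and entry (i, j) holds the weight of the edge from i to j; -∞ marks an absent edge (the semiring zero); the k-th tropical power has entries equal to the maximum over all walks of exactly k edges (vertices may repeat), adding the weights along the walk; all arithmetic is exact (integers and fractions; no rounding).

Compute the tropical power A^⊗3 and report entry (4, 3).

A^⊗2:
  [1, -15, -1, -∞]
  [-11, -27, -12, -∞]
  [-2, -15, 1, -∞]
  [0, -13, 3, -∞]
A^⊗3:
  [-1, -14, 2, -∞]
  [-12, -26, -10, -∞]
  [1, -15, -1, -∞]
  [3, -13, 1, -∞]
Key observation: the optimum is the walk 4->1->1->3, with weight 2 + (-2) + 1 = 1.
Optimal value attained by: walk 4->1->1->3.
Answer: (A^⊗3)[4][3] = 1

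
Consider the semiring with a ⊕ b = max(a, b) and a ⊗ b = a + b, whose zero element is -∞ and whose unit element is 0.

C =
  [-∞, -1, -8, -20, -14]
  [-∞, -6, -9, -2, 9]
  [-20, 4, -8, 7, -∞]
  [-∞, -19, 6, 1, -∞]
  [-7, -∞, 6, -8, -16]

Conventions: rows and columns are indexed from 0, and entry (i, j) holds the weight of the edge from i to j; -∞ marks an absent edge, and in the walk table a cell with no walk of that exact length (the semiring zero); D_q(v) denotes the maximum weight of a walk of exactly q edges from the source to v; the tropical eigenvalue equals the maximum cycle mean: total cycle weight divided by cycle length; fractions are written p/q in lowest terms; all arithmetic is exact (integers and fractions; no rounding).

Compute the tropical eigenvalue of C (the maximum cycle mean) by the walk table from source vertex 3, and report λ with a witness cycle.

q=0: [-∞, -∞, -∞, 0, -∞]
q=1: [-∞, -19, 6, 1, -∞]
q=2: [-14, 10, 7, 13, -10]
q=3: [-13, 11, 19, 14, 19]
q=4: [12, 23, 25, 26, 20]
q=5: [13, 29, 32, 32, 32]
Optimal cycle mean attained by: cycle 2->3->2, total 7 + 6, length 2.
Answer: λ = 13/2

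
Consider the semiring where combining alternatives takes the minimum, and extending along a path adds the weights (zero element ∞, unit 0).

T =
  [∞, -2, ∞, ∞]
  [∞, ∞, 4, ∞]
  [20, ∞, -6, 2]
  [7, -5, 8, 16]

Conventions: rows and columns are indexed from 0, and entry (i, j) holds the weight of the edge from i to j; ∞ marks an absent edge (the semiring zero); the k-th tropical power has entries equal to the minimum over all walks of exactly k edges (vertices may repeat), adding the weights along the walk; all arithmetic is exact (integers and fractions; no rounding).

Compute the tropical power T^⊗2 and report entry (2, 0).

T^⊗2:
  [∞, ∞, 2, ∞]
  [24, ∞, -2, 6]
  [9, -3, -12, -4]
  [23, 5, -1, 10]
Key observation: the optimum is the walk 2->3->0, with weight 2 + 7 = 9.
Optimal value attained by: walk 2->3->0.
Answer: (T^⊗2)[2][0] = 9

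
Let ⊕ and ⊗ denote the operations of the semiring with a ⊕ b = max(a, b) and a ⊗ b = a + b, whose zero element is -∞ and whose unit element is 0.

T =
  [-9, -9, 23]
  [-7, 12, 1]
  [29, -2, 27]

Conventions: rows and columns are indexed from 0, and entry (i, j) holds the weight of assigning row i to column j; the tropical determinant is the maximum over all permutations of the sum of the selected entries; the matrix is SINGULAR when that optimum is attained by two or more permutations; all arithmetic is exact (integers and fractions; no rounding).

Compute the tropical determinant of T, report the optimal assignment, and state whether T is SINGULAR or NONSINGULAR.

σ = (0, 1, 2): (-9) + 12 + 27 = 30
σ = (0, 2, 1): (-9) + 1 + (-2) = -10
σ = (1, 0, 2): (-9) + (-7) + 27 = 11
σ = (1, 2, 0): (-9) + 1 + 29 = 21
σ = (2, 0, 1): 23 + (-7) + (-2) = 14
σ = (2, 1, 0): 23 + 12 + 29 = 64
Optimal value attained by: σ = (2, 1, 0).
Answer: det⊕(T) = 64; verdict: NONSINGULAR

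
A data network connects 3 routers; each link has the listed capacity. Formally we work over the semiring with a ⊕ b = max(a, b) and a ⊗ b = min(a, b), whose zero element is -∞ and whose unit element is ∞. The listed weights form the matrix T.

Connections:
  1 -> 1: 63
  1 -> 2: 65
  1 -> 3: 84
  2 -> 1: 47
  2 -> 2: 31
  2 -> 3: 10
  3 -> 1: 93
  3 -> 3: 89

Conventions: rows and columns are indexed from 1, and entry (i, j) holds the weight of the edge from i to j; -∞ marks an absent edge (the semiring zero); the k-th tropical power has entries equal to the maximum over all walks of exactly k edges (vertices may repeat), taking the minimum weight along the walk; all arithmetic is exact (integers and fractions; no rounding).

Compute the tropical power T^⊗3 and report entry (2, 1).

T^⊗2:
  [84, 63, 84]
  [47, 47, 47]
  [89, 65, 89]
T^⊗3:
  [84, 65, 84]
  [47, 47, 47]
  [89, 65, 89]
Key observation: the optimum is the walk 2->1->3->1, with weight 47 min 84 min 93 = 47.
Optimal value attained by: walk 2->1->3->1.
Answer: (T^⊗3)[2][1] = 47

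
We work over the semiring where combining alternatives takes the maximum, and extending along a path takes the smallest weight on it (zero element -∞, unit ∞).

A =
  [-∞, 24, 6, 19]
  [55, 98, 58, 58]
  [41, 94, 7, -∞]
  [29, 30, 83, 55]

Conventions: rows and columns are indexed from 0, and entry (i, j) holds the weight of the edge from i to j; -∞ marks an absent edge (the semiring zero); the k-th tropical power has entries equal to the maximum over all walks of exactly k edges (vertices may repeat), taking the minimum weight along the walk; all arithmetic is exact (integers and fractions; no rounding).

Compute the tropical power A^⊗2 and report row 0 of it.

A^⊗2:
  [24, 24, 24, 24]
  [55, 98, 58, 58]
  [55, 94, 58, 58]
  [41, 83, 55, 55]
Answer: row 0 of A^⊗2 = [24, 24, 24, 24]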